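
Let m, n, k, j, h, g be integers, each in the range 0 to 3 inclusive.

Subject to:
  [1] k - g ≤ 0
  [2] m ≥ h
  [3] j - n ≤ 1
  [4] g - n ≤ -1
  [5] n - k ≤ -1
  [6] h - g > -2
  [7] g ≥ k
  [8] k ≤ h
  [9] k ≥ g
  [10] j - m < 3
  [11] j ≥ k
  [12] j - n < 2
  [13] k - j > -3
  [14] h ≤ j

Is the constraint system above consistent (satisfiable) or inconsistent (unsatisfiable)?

Constraints 1, 4, and 5 give g − k ≥ 0, k − n ≥ 1, n − g ≥ 1.
Adding all 3 inequalities: the left sides telescope to 0, and the right sides sum to 0 + 1 + 1 = 2. So 0 ≥ 2, which is false.

Unsatisfiable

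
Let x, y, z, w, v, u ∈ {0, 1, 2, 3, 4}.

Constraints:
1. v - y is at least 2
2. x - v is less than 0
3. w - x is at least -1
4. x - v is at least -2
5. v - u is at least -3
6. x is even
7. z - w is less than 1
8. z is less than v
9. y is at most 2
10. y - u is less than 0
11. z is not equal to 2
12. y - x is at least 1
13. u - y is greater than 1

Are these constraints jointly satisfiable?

Constraints 1, 4, and 12 give x − v ≥ -2, v − y ≥ 2, y − x ≥ 1.
Adding all 3 inequalities: the left sides telescope to 0, and the right sides sum to (-2) + 2 + 1 = 1. So 0 ≥ 1, which is false.

Unsatisfiable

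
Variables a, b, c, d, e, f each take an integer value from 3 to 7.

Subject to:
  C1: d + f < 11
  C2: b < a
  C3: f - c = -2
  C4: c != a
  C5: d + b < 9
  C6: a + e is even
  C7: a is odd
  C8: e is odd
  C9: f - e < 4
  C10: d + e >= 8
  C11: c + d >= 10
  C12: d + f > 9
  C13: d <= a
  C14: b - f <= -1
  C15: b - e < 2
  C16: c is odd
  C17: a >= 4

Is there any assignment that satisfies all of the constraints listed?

Take a = 5, b = 3, c = 7, d = 5, e = 3, f = 5. Then constraint 1: d + f = 10; constraint 3: f - c = -2, and every other listed constraint is also met.

Satisfiable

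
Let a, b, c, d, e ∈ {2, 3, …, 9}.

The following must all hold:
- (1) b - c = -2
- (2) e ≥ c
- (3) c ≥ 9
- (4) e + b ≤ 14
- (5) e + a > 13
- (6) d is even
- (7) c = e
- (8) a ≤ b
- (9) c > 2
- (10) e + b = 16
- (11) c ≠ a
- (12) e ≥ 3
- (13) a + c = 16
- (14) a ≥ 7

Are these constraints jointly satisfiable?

Unsatisfiable

From constraints 2 and 3: e ≥ c ≥ 9. From constraints 8 and 14: b ≥ a ≥ 7. Hence e + b ≥ 16. But constraint 4 requires e + b ≤ 14, and 14 < 16. Contradiction.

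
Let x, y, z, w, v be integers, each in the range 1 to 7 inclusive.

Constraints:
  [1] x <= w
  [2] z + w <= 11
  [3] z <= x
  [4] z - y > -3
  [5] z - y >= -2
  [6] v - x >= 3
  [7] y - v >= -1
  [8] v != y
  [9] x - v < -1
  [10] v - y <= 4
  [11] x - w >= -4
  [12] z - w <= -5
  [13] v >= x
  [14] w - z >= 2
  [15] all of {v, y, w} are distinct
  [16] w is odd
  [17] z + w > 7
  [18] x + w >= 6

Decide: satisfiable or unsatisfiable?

Unsatisfiable

Constraints 5, 6, 7, 11, and 12 give w − z ≥ 5, z − y ≥ -2, y − v ≥ -1, v − x ≥ 3, x − w ≥ -4.
Adding all 5 inequalities: the left sides telescope to 0, and the right sides sum to 5 + (-2) + (-1) + 3 + (-4) = 1. So 0 ≥ 1, which is false.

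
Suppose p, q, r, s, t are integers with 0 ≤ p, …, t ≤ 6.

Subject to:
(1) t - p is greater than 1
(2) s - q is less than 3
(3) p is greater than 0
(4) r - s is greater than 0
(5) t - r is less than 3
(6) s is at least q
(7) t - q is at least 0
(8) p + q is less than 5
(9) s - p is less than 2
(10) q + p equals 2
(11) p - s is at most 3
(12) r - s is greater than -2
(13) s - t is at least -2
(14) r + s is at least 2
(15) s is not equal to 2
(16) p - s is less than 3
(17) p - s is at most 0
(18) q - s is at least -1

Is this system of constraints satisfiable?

Setting (p, q, r, s, t) = (1, 1, 2, 1, 3) satisfies everything: constraint 1: t - p = 2; constraint 2: s - q = 0; constraint 4: r - s = 1, and the others follow.

Satisfiable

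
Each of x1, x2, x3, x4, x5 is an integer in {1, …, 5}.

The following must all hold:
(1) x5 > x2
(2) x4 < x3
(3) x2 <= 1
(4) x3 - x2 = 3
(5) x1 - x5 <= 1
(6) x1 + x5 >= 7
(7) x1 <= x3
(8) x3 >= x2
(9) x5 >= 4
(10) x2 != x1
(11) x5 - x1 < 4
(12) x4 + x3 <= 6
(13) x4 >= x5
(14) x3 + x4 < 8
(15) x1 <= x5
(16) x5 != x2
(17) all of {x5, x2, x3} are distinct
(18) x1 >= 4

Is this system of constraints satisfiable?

From constraints 9 and 13: x4 ≥ x5 ≥ 4. From constraints 7 and 18: x3 ≥ x1 ≥ 4. Hence x4 + x3 ≥ 8. But constraint 12 requires x4 + x3 ≤ 6, and 6 < 8. Contradiction.

Unsatisfiable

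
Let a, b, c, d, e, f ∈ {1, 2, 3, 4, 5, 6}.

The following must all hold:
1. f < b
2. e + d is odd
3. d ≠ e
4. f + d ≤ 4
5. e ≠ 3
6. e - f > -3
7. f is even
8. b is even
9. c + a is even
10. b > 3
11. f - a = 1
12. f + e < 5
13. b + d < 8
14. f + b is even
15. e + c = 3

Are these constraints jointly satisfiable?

Satisfiable

Setting (a, b, c, d, e, f) = (1, 6, 1, 1, 2, 2) satisfies everything: constraint 4: f + d = 3; constraint 6: e - f = 0; constraint 11: f - a = 1, and the others follow.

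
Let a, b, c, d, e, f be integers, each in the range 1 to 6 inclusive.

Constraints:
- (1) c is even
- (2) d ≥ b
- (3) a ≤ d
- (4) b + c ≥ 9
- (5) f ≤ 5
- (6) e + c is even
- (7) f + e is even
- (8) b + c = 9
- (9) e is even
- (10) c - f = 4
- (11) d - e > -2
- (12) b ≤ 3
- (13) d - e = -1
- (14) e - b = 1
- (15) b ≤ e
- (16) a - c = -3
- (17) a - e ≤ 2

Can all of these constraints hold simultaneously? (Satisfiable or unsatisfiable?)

Satisfiable

Setting (a, b, c, d, e, f) = (3, 3, 6, 3, 4, 2) satisfies everything: constraint 4: b + c = 9; constraint 8: b + c = 9, and the others follow.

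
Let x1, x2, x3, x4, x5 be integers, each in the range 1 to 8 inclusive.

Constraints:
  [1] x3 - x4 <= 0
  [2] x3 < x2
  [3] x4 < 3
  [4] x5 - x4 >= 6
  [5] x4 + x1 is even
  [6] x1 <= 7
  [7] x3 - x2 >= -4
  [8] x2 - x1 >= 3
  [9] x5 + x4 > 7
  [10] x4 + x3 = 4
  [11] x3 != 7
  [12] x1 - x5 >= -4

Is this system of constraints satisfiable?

Constraints 1, 4, 7, 8, and 12 give x5 − x4 ≥ 6, x4 − x3 ≥ 0, x3 − x2 ≥ -4, x2 − x1 ≥ 3, x1 − x5 ≥ -4.
Adding all 5 inequalities: the left sides telescope to 0, and the right sides sum to 6 + 0 + (-4) + 3 + (-4) = 1. So 0 ≥ 1, which is false.

Unsatisfiable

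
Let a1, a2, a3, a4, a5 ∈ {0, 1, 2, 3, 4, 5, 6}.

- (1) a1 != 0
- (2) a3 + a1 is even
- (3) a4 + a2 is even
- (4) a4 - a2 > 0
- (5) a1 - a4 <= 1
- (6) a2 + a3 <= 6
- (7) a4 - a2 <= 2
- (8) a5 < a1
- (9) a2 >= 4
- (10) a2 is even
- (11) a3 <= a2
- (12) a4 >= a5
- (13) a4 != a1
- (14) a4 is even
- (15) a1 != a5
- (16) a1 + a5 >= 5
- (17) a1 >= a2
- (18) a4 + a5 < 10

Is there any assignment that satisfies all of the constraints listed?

Satisfiable

One satisfying assignment is a1 = 5, a2 = 4, a3 = 1, a4 = 6, a5 = 3.
For the less obvious constraints — constraint 4: a4 - a2 = 2; constraint 5: a1 - a4 = -1 — and the others hold by inspection.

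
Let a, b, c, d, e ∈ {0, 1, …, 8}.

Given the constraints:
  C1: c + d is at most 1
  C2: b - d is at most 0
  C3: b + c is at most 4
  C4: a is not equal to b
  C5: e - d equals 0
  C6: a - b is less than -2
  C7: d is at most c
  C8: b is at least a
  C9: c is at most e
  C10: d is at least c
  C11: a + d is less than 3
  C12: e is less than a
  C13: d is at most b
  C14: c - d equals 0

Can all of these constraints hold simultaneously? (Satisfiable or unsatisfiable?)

Unsatisfiable

Constraints 2, 7, 8, 9, and 12 give e < a, a ≤ b, b ≤ d, d ≤ c, c ≤ e. Chaining: e < a ≤ b ≤ d ≤ c ≤ e, which forces e < e — impossible.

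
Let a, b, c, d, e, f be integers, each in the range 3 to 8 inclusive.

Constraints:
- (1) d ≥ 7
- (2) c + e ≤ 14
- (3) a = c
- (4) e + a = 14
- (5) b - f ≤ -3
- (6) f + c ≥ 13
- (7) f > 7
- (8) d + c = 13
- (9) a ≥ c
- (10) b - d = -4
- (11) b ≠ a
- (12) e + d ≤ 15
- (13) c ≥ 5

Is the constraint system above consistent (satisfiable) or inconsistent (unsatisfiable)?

Satisfiable

Setting (a, b, c, d, e, f) = (6, 3, 6, 7, 8, 8) satisfies everything: constraint 2: c + e = 14; constraint 4: e + a = 14, and the others follow.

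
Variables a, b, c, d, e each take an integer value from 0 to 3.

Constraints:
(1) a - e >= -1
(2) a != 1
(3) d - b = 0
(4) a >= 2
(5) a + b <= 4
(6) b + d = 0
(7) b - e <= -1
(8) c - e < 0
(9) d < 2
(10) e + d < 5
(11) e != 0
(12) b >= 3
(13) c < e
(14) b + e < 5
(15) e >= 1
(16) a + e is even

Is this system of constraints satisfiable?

From constraint 4: a ≥ 2. From constraint 12: b ≥ 3. Hence a + b ≥ 5. But constraint 5 requires a + b ≤ 4, and 4 < 5. Contradiction.

Unsatisfiable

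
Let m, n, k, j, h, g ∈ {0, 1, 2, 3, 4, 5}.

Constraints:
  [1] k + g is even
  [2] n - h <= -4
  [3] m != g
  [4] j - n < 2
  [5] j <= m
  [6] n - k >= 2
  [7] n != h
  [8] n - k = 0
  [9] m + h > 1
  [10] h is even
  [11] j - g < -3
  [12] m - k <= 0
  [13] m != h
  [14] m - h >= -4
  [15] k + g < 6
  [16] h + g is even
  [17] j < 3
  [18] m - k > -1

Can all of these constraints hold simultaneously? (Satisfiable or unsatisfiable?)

Constraints 2, 6, 12, and 14 give m − h ≥ -4, h − n ≥ 4, n − k ≥ 2, k − m ≥ 0.
Adding all 4 inequalities: the left sides telescope to 0, and the right sides sum to (-4) + 4 + 2 + 0 = 2. So 0 ≥ 2, which is false.

Unsatisfiable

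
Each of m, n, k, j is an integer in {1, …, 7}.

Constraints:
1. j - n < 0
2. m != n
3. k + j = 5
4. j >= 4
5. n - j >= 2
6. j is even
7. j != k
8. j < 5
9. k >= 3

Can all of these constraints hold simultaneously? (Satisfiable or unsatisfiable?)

Unsatisfiable

From constraint 9: k ≥ 3. From constraint 4: j ≥ 4. Hence k + j ≥ 7. But constraint 3 requires k + j = 5, and 5 < 7. Contradiction.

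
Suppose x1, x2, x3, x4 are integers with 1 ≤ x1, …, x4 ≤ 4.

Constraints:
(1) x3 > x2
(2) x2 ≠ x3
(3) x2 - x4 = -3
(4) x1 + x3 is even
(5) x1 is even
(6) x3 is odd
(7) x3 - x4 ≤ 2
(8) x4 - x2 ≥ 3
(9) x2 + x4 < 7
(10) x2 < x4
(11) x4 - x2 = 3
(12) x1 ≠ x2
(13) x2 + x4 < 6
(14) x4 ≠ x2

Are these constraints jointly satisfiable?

Unsatisfiable

Constraint 5 makes x1 even and constraint 6 makes x3 odd, so x1 + x3 must be odd. Constraint 4 says x1 + x3 is even — contradiction.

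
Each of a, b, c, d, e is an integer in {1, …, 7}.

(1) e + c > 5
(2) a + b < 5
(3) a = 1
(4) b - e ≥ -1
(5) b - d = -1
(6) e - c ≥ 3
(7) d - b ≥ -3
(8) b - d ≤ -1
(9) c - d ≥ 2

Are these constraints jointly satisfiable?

Constraints 4, 6, 7, and 9 give c − d ≥ 2, d − b ≥ -3, b − e ≥ -1, e − c ≥ 3.
Adding all 4 inequalities: the left sides telescope to 0, and the right sides sum to 2 + (-3) + (-1) + 3 = 1. So 0 ≥ 1, which is false.

Unsatisfiable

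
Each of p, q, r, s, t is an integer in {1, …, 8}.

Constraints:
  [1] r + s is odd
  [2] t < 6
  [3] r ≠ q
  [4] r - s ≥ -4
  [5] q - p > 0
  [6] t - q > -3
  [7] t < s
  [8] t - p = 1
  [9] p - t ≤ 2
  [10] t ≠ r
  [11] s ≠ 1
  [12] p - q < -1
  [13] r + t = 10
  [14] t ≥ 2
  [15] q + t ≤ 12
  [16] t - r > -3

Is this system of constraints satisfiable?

Try p = 3, q = 5, r = 6, s = 7, t = 4.
Check constraint 4: r - s = -1; constraint 5: q - p = 2; constraint 6: t - q = -1. The remaining constraints are straightforward to verify.

Satisfiable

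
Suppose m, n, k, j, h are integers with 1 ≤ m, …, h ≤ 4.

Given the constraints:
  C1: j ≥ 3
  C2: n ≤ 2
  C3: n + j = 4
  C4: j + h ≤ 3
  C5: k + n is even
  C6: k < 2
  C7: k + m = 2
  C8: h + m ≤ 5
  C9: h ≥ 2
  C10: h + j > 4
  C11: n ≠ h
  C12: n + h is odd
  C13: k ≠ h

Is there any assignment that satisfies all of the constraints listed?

Unsatisfiable

From constraint 1: j ≥ 3. From constraint 9: h ≥ 2. Hence j + h ≥ 5. But constraint 4 requires j + h ≤ 3, and 3 < 5. Contradiction.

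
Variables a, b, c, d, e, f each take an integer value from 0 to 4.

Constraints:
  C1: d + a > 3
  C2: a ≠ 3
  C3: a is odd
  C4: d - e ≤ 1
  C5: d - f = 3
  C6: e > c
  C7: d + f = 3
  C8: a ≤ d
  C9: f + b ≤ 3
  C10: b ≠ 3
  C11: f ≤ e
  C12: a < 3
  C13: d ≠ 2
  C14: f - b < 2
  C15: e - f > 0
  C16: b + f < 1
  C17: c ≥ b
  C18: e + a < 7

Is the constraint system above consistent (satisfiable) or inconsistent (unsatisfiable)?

Satisfiable

Take a = 1, b = 0, c = 2, d = 3, e = 3, f = 0. Then constraint 1: d + a = 4; constraint 4: d - e = 0, and every other listed constraint is also met.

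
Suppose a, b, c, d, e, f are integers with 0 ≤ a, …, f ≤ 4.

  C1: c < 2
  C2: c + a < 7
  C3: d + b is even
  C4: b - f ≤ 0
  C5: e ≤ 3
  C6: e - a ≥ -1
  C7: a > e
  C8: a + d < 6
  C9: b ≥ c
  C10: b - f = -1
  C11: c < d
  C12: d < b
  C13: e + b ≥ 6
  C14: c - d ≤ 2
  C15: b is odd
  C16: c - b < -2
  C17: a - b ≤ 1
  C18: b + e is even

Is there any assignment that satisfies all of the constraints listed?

Setting (a, b, c, d, e, f) = (4, 3, 0, 1, 3, 4) satisfies everything: constraint 2: c + a = 4; constraint 4: b - f = -1; constraint 6: e - a = -1, and the others follow.

Satisfiable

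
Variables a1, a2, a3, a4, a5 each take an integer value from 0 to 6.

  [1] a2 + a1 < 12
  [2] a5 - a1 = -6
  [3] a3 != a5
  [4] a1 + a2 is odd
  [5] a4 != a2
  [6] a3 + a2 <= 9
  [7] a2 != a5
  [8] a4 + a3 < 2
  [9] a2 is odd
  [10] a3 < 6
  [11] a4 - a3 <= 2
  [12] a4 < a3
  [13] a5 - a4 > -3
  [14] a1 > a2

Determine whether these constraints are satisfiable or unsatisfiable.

Satisfiable

Try a1 = 6, a2 = 5, a3 = 1, a4 = 0, a5 = 0.
Check constraint 1: a2 + a1 = 11; constraint 2: a5 - a1 = -6. The remaining constraints are straightforward to verify.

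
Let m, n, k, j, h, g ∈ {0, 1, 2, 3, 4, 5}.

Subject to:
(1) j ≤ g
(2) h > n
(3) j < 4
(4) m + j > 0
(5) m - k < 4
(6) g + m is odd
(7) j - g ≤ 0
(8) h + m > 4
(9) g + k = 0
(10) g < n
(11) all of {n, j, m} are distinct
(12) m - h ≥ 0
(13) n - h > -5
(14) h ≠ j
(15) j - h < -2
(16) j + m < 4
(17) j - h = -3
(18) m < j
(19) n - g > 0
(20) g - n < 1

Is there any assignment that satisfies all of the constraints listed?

Constraints 2, 7, 10, 12, and 18 give g < n, n < h, h ≤ m, m < j, j ≤ g. Chaining: g < n < h ≤ m < j ≤ g, which forces g < g — impossible.

Unsatisfiable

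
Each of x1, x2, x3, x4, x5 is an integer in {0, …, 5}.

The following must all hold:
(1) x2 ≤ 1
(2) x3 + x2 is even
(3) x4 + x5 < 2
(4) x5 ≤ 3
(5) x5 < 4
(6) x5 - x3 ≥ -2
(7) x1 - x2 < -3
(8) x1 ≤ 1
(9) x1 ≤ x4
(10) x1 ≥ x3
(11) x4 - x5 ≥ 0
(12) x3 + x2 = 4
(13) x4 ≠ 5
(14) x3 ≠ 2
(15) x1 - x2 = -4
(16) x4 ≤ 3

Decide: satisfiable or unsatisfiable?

From constraints 8 and 10: x3 ≤ x1 ≤ 1. From constraint 1: x2 ≤ 1. Hence x3 + x2 ≤ 2. But constraint 12 requires x3 + x2 = 4, and 4 > 2. Contradiction.

Unsatisfiable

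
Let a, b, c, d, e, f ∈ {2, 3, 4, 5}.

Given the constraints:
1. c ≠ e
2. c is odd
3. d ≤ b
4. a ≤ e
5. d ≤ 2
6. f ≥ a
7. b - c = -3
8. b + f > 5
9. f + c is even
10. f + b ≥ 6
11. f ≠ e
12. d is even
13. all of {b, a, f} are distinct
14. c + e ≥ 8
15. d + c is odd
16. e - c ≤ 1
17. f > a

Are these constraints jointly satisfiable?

The assignment a = 4, b = 2, c = 5, d = 2, e = 4, f = 5 works:
  constraint 7 holds since b - c = -3.
  constraint 8 holds since b + f = 7.
  constraint 10 holds since f + b = 7.
The rest check out directly.

Satisfiable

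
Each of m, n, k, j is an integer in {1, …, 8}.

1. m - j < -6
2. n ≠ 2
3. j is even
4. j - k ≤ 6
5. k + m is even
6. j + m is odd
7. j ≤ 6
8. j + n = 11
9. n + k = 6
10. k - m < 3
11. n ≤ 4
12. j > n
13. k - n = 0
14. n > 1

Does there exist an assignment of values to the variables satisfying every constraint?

From constraint 7: j ≤ 6. From constraint 11: n ≤ 4. Hence j + n ≤ 10. But constraint 8 requires j + n = 11, and 11 > 10. Contradiction.

Unsatisfiable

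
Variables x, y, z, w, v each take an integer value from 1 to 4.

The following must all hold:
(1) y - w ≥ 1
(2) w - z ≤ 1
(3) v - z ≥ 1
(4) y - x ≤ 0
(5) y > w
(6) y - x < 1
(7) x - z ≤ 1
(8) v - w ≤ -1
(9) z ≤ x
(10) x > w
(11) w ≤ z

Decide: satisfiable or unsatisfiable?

Constraints 1, 3, 4, 7, and 8 give y − w ≥ 1, w − v ≥ 1, v − z ≥ 1, z − x ≥ -1, x − y ≥ 0.
Adding all 5 inequalities: the left sides telescope to 0, and the right sides sum to 1 + 1 + 1 + (-1) + 0 = 2. So 0 ≥ 2, which is false.

Unsatisfiable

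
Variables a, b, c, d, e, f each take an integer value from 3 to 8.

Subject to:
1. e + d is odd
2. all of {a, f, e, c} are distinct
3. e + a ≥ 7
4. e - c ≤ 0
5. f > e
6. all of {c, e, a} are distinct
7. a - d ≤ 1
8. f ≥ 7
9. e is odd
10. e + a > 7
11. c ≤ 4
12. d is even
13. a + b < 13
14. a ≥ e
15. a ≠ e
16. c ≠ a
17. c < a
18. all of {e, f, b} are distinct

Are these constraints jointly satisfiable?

Setting (a, b, c, d, e, f) = (6, 6, 4, 6, 3, 8) satisfies everything: constraint 3: e + a = 9; constraint 4: e - c = -1; constraint 7: a - d = 0, and the others follow.

Satisfiable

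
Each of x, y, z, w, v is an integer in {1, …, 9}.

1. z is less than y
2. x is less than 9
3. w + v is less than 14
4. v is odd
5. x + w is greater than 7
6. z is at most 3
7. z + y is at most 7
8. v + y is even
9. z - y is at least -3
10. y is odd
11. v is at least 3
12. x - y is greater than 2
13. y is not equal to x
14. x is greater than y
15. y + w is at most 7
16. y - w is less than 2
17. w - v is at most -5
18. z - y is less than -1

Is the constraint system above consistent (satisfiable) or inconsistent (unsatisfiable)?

Satisfiable

Try x = 7, y = 3, z = 1, w = 2, v = 9.
Check constraint 3: w + v = 11; constraint 5: x + w = 9. The remaining constraints are straightforward to verify.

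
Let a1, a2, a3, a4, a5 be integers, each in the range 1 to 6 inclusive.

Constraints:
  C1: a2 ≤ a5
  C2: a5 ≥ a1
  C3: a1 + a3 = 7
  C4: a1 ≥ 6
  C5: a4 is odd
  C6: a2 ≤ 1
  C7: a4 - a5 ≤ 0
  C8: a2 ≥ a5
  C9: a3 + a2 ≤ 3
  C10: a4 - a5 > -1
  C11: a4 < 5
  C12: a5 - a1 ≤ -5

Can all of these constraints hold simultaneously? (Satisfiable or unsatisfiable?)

Unsatisfiable

From constraints 2 and 4: a5 ≥ a1 and a1 ≥ 6, so a5 ≥ 6. From constraints 6 and 8: a5 ≤ a2 and a2 ≤ 1, so a5 ≤ 1. But 1 < 6, so no value of a5 works.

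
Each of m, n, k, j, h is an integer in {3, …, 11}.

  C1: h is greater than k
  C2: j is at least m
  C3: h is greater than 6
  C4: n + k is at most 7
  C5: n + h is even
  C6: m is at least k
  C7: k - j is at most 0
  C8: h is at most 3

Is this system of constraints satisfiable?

Unsatisfiable

From constraint 3: h ≥ 7. From constraint 8: h ≤ 3. But 3 < 7, so no value of h works.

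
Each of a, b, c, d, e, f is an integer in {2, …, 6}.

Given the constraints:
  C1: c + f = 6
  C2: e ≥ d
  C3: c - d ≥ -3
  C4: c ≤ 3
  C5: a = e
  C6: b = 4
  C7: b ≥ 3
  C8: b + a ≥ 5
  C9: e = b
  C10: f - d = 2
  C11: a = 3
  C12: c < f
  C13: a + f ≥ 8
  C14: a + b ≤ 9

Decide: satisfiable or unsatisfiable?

Unsatisfiable

Constraint 11 fixes a = 3 and constraint 6 fixes b = 4. Constraints 5 and 9 give a = e = b, so a = b. But 3 ≠ 4 — contradiction.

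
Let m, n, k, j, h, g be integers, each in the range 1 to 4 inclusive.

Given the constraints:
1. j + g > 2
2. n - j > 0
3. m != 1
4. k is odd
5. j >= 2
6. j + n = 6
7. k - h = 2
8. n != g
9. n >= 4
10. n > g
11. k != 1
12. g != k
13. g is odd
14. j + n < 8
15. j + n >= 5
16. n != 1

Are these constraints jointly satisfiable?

One satisfying assignment is m = 2, n = 4, k = 3, j = 2, h = 1, g = 1.
For the less obvious constraints — constraint 1: j + g = 3; constraint 2: n - j = 2 — and the others hold by inspection.

Satisfiable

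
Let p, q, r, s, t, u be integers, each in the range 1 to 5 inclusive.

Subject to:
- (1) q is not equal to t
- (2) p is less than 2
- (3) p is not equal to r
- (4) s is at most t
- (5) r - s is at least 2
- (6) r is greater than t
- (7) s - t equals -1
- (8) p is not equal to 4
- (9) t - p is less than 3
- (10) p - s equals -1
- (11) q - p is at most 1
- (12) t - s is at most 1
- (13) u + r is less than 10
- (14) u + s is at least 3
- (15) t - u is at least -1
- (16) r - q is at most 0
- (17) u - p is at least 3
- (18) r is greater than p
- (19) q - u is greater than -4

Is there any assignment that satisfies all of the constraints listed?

Constraints 5, 11, 12, 15, 16, and 17 give p − q ≥ -1, q − r ≥ 0, r − s ≥ 2, s − t ≥ -1, t − u ≥ -1, u − p ≥ 3.
Adding all 6 inequalities: the left sides telescope to 0, and the right sides sum to (-1) + 0 + 2 + (-1) + (-1) + 3 = 2. So 0 ≥ 2, which is false.

Unsatisfiable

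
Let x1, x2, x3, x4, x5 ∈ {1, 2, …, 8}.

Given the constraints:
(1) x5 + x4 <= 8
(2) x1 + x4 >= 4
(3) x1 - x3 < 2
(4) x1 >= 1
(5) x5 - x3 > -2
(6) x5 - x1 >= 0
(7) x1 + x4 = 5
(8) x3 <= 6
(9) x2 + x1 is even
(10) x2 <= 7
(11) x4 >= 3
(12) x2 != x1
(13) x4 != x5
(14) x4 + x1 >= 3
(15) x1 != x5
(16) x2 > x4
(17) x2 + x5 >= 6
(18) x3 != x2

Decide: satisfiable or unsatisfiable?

One satisfying assignment is x1 = 1, x2 = 7, x3 = 2, x4 = 4, x5 = 2.
For the less obvious constraints — constraint 1: x5 + x4 = 6; constraint 2: x1 + x4 = 5 — and the others hold by inspection.

Satisfiable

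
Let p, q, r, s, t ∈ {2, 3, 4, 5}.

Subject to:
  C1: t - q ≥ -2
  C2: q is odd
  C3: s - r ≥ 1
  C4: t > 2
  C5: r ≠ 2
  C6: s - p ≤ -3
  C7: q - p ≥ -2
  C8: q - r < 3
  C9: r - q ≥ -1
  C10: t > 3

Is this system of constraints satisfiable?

Constraints 3, 6, 7, and 9 give s − r ≥ 1, r − q ≥ -1, q − p ≥ -2, p − s ≥ 3.
Adding all 4 inequalities: the left sides telescope to 0, and the right sides sum to 1 + (-1) + (-2) + 3 = 1. So 0 ≥ 1, which is false.

Unsatisfiable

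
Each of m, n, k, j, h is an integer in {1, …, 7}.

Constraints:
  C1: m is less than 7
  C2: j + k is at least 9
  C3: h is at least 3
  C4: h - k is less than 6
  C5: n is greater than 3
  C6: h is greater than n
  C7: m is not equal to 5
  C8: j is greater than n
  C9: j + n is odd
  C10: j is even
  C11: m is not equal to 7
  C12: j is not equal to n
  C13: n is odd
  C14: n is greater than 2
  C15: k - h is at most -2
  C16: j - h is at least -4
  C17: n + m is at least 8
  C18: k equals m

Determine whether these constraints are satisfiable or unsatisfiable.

Try m = 4, n = 5, k = 4, j = 6, h = 7.
Check constraint 2: j + k = 10; constraint 4: h - k = 3. The remaining constraints are straightforward to verify.

Satisfiable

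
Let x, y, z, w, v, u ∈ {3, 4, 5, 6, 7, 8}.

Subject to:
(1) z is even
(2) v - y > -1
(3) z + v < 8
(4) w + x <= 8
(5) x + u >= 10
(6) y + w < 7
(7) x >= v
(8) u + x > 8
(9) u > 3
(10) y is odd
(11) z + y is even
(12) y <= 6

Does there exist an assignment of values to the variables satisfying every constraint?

Constraint 1 makes z even and constraint 10 makes y odd, so z + y must be odd. Constraint 11 says z + y is even — contradiction.

Unsatisfiable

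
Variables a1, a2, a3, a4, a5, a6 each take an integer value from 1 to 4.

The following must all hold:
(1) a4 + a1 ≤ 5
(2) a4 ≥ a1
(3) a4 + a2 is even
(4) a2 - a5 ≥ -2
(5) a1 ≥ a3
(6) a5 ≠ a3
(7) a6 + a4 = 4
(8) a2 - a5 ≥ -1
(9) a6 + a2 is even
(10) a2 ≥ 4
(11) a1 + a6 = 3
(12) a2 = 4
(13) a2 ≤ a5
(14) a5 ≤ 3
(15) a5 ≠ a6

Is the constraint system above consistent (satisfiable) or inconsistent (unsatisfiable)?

Unsatisfiable

From constraints 10 and 13: a5 ≥ a2 and a2 ≥ 4, so a5 ≥ 4. From constraint 14: a5 ≤ 3. But 3 < 4, so no value of a5 works.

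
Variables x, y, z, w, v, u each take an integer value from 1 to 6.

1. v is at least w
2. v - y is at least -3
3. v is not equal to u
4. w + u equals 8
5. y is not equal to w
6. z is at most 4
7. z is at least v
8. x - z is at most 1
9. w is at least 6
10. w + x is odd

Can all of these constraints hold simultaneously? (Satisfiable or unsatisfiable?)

Unsatisfiable

From constraints 1 and 9: v ≥ w and w ≥ 6, so v ≥ 6. From constraints 6 and 7: v ≤ z and z ≤ 4, so v ≤ 4. But 4 < 6, so no value of v works.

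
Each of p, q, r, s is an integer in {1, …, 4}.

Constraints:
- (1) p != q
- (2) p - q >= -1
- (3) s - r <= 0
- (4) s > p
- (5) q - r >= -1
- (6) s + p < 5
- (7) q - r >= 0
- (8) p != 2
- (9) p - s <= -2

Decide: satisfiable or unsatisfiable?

Constraints 2, 3, 7, and 9 give s − p ≥ 2, p − q ≥ -1, q − r ≥ 0, r − s ≥ 0.
Adding all 4 inequalities: the left sides telescope to 0, and the right sides sum to 2 + (-1) + 0 + 0 = 1. So 0 ≥ 1, which is false.

Unsatisfiable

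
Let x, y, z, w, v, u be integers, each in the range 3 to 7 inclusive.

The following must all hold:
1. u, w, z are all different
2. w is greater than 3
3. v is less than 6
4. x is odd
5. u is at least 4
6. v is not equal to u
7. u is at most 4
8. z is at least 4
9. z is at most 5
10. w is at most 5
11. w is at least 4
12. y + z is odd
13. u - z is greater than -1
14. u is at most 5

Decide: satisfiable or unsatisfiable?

Unsatisfiable

Constraints 5, 8, 9, 10, 11, and 14 confine each of u, w, z to the 2 values {4, 5}.
Constraint 1 requires all 3 of them to be distinct, but only 2 values are available — impossible by the pigeonhole principle.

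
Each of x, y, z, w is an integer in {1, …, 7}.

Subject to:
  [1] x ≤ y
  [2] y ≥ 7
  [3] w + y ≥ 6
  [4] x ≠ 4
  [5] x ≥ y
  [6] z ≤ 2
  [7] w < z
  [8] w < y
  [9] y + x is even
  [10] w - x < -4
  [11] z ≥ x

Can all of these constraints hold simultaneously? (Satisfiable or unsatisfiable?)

From constraints 2 and 5: x ≥ y and y ≥ 7, so x ≥ 7. From constraints 6 and 11: x ≤ z and z ≤ 2, so x ≤ 2. But 2 < 7, so no value of x works.

Unsatisfiable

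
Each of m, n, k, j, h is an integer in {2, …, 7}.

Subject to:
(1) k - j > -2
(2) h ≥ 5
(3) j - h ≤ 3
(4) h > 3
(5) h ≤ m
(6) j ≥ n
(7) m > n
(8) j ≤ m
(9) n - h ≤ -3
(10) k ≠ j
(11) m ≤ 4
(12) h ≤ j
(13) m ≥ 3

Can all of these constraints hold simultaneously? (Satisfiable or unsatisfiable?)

Unsatisfiable

From constraints 2 and 12: j ≥ h and h ≥ 5, so j ≥ 5. From constraints 8 and 11: j ≤ m and m ≤ 4, so j ≤ 4. But 4 < 5, so no value of j works.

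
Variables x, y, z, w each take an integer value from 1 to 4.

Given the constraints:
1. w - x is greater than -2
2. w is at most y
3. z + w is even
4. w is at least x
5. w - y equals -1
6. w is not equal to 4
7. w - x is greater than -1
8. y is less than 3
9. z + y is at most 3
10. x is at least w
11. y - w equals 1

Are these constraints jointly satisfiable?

The assignment x = 1, y = 2, z = 1, w = 1 works:
  constraint 1 holds since w - x = 0.
  constraint 5 holds since w - y = -1.
  constraint 7 holds since w - x = 0.
The rest check out directly.

Satisfiable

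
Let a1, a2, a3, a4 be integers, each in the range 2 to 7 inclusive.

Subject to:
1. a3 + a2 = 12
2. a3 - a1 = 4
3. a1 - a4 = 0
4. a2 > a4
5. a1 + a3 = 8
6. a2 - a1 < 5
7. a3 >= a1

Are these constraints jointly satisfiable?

Satisfiable

Setting (a1, a2, a3, a4) = (2, 6, 6, 2) satisfies everything: constraint 1: a3 + a2 = 12; constraint 2: a3 - a1 = 4; constraint 3: a1 - a4 = 0, and the others follow.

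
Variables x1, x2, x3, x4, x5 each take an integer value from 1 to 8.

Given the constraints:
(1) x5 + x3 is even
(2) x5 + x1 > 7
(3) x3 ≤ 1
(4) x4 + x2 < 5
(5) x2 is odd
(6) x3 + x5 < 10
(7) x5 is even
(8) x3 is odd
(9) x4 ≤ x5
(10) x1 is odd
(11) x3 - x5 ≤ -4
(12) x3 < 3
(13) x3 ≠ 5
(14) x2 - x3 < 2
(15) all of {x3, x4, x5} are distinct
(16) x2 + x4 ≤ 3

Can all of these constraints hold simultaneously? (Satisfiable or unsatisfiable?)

Unsatisfiable

Constraint 7 makes x5 even and constraint 8 makes x3 odd, so x5 + x3 must be odd. Constraint 1 says x5 + x3 is even — contradiction.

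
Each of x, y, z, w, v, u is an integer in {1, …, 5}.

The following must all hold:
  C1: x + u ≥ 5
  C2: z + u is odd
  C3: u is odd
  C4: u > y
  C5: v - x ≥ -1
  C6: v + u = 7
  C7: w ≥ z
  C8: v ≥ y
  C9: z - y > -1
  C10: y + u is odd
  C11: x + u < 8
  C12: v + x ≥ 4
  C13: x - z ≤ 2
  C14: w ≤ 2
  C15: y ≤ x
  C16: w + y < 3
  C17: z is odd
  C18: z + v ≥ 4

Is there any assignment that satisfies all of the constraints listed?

Constraint 17 makes z odd and constraint 3 makes u odd, so z + u must be even. Constraint 2 says z + u is odd — contradiction.

Unsatisfiable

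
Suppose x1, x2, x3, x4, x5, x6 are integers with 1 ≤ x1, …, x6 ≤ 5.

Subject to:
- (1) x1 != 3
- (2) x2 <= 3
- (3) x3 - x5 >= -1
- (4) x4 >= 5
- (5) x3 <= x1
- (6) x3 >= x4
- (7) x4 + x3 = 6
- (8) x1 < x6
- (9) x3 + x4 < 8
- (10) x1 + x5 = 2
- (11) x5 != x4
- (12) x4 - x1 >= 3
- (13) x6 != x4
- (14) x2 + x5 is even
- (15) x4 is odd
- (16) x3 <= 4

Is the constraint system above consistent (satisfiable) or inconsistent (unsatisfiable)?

Unsatisfiable

From constraints 4 and 6: x3 ≥ x4 and x4 ≥ 5, so x3 ≥ 5. From constraint 16: x3 ≤ 4. But 4 < 5, so no value of x3 works.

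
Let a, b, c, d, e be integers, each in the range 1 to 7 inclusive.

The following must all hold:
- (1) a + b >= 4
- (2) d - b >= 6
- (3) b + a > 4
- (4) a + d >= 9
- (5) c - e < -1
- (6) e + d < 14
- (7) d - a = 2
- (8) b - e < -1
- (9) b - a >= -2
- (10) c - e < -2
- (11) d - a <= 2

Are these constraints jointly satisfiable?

Unsatisfiable

Constraints 2, 9, and 11 give b − a ≥ -2, a − d ≥ -2, d − b ≥ 6.
Adding all 3 inequalities: the left sides telescope to 0, and the right sides sum to (-2) + (-2) + 6 = 2. So 0 ≥ 2, which is false.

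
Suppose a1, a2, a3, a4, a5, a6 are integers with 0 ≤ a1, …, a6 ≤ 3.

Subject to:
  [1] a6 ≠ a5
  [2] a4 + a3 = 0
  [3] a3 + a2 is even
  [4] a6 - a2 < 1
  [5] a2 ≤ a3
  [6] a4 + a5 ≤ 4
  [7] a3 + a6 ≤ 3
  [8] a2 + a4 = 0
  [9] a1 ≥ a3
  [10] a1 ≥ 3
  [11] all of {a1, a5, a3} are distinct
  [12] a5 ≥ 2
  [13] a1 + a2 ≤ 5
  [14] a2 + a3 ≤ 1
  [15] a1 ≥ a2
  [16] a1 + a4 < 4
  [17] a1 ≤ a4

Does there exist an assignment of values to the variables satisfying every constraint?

Unsatisfiable

From constraints 10 and 17: a4 ≥ a1 ≥ 3. From constraint 12: a5 ≥ 2. Hence a4 + a5 ≥ 5. But constraint 6 requires a4 + a5 ≤ 4, and 4 < 5. Contradiction.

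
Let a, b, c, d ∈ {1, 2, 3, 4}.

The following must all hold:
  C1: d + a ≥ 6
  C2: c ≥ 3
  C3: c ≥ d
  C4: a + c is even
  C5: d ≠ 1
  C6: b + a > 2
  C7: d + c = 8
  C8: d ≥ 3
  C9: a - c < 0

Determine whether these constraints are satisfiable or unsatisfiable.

Satisfiable

The assignment a = 2, b = 1, c = 4, d = 4 works:
  constraint 1 holds since d + a = 6.
  constraint 6 holds since b + a = 3.
  constraint 7 holds since d + c = 8.
The rest check out directly.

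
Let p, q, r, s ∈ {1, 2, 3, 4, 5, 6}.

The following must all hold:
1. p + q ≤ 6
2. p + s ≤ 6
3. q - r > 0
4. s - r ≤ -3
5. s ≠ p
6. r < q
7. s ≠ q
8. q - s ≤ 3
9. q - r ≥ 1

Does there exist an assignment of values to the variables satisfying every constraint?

Unsatisfiable

Constraints 4, 8, and 9 give s − q ≥ -3, q − r ≥ 1, r − s ≥ 3.
Adding all 3 inequalities: the left sides telescope to 0, and the right sides sum to (-3) + 1 + 3 = 1. So 0 ≥ 1, which is false.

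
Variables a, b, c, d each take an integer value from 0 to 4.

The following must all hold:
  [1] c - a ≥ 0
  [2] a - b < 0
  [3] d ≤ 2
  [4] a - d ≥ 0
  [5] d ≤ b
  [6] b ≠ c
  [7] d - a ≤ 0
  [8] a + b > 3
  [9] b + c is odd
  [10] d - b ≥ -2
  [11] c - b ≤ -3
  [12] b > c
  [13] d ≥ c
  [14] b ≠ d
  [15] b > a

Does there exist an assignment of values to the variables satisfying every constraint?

Unsatisfiable

Constraints 1, 4, 10, and 11 give b − c ≥ 3, c − a ≥ 0, a − d ≥ 0, d − b ≥ -2.
Adding all 4 inequalities: the left sides telescope to 0, and the right sides sum to 3 + 0 + 0 + (-2) = 1. So 0 ≥ 1, which is false.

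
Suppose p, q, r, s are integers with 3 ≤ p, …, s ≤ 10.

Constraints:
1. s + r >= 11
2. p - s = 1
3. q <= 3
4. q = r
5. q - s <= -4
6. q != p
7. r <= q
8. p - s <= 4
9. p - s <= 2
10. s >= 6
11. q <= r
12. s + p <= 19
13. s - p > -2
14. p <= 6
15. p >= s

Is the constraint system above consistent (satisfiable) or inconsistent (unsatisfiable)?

From constraints 14 and 15: s ≤ p ≤ 6. From constraints 3 and 7: r ≤ q ≤ 3. Hence s + r ≤ 9. But constraint 1 requires s + r ≥ 11, and 11 > 9. Contradiction.

Unsatisfiable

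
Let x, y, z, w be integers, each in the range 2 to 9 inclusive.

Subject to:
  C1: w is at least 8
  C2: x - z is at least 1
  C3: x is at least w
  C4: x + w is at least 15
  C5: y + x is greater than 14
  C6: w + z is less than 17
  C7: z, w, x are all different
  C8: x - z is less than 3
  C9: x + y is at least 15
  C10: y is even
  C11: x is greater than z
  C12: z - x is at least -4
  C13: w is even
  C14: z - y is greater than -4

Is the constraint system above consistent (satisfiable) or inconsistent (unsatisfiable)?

One satisfying assignment is x = 9, y = 8, z = 7, w = 8.
For the less obvious constraints — constraint 2: x - z = 2; constraint 4: x + w = 17; constraint 5: y + x = 17 — and the others hold by inspection.

Satisfiable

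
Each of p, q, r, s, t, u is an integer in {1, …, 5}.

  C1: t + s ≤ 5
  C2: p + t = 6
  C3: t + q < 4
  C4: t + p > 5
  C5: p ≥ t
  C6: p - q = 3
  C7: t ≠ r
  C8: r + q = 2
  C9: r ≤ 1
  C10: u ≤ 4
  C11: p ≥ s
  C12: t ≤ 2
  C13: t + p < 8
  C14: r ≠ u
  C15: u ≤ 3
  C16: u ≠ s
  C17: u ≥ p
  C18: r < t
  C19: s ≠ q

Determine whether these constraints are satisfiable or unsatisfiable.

From constraints 15 and 17: p ≤ u ≤ 3. From constraint 12: t ≤ 2. Hence p + t ≤ 5. But constraint 2 requires p + t = 6, and 6 > 5. Contradiction.

Unsatisfiable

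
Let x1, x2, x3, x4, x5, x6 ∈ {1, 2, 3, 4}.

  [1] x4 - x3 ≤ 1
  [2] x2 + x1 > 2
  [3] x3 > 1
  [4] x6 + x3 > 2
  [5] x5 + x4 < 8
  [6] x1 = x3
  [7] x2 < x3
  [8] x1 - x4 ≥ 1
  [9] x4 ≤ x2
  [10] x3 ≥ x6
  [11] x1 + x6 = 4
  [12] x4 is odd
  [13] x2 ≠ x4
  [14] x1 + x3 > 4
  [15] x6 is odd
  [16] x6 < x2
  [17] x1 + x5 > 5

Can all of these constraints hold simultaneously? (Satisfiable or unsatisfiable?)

Satisfiable

Try x1 = 3, x2 = 2, x3 = 3, x4 = 1, x5 = 4, x6 = 1.
Check constraint 1: x4 - x3 = -2; constraint 2: x2 + x1 = 5; constraint 4: x6 + x3 = 4. The remaining constraints are straightforward to verify.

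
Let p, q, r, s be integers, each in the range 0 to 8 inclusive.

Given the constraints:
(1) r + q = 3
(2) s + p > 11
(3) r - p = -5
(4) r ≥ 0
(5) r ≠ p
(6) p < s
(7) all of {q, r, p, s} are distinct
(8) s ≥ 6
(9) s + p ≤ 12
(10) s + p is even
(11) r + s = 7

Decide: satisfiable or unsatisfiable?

Setting (p, q, r, s) = (5, 3, 0, 7) satisfies everything: constraint 1: r + q = 3; constraint 2: s + p = 12, and the others follow.

Satisfiable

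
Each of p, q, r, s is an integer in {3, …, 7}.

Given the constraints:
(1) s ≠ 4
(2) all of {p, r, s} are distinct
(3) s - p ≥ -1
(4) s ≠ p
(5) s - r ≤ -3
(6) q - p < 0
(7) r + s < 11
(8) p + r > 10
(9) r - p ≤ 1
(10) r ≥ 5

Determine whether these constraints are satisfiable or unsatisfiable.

Constraints 3, 5, and 9 give p − r ≥ -1, r − s ≥ 3, s − p ≥ -1.
Adding all 3 inequalities: the left sides telescope to 0, and the right sides sum to (-1) + 3 + (-1) = 1. So 0 ≥ 1, which is false.

Unsatisfiable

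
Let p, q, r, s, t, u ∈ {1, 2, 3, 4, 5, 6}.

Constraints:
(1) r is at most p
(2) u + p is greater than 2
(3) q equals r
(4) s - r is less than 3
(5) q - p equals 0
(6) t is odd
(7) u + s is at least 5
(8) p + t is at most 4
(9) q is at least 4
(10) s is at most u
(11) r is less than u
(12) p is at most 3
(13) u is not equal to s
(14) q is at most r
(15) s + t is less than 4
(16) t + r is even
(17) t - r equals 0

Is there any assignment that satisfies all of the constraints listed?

Unsatisfiable

From constraints 9 and 14: r ≥ q and q ≥ 4, so r ≥ 4. From constraints 1 and 12: r ≤ p and p ≤ 3, so r ≤ 3. But 3 < 4, so no value of r works.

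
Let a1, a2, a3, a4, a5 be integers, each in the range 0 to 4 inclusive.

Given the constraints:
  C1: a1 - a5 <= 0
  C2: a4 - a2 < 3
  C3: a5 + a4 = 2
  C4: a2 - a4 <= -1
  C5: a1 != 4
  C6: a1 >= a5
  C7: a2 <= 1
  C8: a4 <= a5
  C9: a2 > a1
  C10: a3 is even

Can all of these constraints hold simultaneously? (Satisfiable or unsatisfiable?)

Unsatisfiable

Constraints 4, 6, 8, and 9 give a4 ≤ a5, a5 ≤ a1, a1 < a2, a2 < a4. Chaining: a4 ≤ a5 ≤ a1 < a2 < a4, which forces a4 < a4 — impossible.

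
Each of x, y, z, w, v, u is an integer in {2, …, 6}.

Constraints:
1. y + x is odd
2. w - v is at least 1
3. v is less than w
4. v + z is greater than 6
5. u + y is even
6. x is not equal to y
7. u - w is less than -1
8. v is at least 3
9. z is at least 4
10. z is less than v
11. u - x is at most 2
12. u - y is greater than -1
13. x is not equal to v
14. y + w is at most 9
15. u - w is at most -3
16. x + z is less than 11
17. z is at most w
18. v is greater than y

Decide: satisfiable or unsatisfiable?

Satisfiable

Try x = 4, y = 3, z = 4, w = 6, v = 5, u = 3.
Check constraint 2: w - v = 1; constraint 4: v + z = 9. The remaining constraints are straightforward to verify.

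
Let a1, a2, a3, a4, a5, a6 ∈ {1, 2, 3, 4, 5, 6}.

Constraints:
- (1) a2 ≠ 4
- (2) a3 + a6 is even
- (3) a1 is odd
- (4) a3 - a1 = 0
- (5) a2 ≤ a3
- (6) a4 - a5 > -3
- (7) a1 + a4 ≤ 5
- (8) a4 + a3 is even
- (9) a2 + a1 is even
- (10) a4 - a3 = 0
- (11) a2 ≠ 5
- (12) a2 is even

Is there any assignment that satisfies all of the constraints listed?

Unsatisfiable

Constraint 12 makes a2 even and constraint 3 makes a1 odd, so a2 + a1 must be odd. Constraint 9 says a2 + a1 is even — contradiction.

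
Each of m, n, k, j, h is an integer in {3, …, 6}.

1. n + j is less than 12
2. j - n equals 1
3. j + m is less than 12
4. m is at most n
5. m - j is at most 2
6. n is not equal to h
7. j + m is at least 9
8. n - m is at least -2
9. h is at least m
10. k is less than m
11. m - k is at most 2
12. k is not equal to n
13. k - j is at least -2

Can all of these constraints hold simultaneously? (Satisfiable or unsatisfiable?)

Satisfiable

Setting (m, n, k, j, h) = (5, 5, 4, 6, 6) satisfies everything: constraint 1: n + j = 11; constraint 2: j - n = 1, and the others follow.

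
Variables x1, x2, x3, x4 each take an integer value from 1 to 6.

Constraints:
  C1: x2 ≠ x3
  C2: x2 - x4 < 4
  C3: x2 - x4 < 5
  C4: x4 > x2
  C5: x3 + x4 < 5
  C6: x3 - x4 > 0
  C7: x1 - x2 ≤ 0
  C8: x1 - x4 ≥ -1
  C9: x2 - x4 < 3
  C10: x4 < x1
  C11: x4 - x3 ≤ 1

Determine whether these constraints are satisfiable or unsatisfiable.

Unsatisfiable

Constraints 4, 7, and 10 give x1 ≤ x2, x2 < x4, x4 < x1. Chaining: x1 ≤ x2 < x4 < x1, which forces x1 < x1 — impossible.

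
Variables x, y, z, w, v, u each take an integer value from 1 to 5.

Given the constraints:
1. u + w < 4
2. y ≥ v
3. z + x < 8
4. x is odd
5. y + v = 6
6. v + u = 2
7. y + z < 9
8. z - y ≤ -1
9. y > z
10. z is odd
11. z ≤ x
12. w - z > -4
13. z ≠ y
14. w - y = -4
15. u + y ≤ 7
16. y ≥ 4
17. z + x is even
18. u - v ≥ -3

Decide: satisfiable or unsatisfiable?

Satisfiable

The assignment x = 3, y = 5, z = 3, w = 1, v = 1, u = 1 works:
  constraint 1 holds since u + w = 2.
  constraint 3 holds since z + x = 6.
  constraint 5 holds since y + v = 6.
The rest check out directly.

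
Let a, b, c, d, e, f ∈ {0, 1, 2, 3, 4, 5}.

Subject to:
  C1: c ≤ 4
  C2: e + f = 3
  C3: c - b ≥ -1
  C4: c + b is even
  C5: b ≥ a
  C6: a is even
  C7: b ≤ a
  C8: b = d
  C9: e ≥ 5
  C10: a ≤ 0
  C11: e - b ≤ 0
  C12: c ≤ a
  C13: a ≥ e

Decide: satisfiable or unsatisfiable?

From constraint 9: e ≥ 5. From constraints 10 and 13: e ≤ a and a ≤ 0, so e ≤ 0. But 0 < 5, so no value of e works.

Unsatisfiable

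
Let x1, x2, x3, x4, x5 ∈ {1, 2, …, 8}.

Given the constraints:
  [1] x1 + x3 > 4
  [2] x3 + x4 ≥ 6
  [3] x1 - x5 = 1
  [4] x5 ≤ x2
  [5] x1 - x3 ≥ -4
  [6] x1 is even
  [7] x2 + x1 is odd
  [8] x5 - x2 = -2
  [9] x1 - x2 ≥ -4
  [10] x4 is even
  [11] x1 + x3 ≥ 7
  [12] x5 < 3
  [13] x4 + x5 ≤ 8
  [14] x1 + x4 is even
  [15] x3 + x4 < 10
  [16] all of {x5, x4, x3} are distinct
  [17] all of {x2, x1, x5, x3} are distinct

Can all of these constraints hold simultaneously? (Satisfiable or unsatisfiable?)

Take x1 = 2, x2 = 3, x3 = 5, x4 = 4, x5 = 1. Then constraint 1: x1 + x3 = 7; constraint 2: x3 + x4 = 9; constraint 3: x1 - x5 = 1, and every other listed constraint is also met.

Satisfiable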